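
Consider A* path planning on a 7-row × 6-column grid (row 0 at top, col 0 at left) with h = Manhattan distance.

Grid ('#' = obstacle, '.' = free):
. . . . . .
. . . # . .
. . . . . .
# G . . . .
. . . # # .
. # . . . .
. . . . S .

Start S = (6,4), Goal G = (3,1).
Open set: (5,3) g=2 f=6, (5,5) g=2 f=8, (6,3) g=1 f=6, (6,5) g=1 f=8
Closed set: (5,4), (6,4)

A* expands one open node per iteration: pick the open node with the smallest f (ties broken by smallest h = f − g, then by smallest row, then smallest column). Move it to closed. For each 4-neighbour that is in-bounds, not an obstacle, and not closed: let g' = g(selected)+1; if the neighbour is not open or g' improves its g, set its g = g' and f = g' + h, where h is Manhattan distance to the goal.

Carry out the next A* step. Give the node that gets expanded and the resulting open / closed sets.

expanded=(5,3); open=[(5,2) g=3 f=6, (5,5) g=2 f=8, (6,3) g=1 f=6, (6,5) g=1 f=8]; closed=[(5,3), (5,4), (6,4)]

step 1: expand (5,3) (f=6, h=4) → closed; open now [(5,2) g=3 f=6, (5,5) g=2 f=8, (6,3) g=1 f=6, (6,5) g=1 f=8]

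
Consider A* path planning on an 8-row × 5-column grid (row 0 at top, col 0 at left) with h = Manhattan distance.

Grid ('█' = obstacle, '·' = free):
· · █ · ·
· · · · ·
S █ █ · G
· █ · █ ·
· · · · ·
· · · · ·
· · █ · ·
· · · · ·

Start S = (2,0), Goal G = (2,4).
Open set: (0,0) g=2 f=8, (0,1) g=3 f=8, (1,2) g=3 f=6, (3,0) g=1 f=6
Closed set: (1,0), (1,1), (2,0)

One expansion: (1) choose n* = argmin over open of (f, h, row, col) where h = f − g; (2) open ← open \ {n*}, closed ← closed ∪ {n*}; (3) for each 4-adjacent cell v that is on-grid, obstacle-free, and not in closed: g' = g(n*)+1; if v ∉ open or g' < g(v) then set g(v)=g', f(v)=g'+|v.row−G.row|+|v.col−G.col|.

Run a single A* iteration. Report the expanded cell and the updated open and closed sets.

step 1: expand (1,2) (f=6, h=3) → closed; open now [(0,0) g=2 f=8, (0,1) g=3 f=8, (1,3) g=4 f=6, (3,0) g=1 f=6]

expanded=(1,2); open=[(0,0) g=2 f=8, (0,1) g=3 f=8, (1,3) g=4 f=6, (3,0) g=1 f=6]; closed=[(1,0), (1,1), (1,2), (2,0)]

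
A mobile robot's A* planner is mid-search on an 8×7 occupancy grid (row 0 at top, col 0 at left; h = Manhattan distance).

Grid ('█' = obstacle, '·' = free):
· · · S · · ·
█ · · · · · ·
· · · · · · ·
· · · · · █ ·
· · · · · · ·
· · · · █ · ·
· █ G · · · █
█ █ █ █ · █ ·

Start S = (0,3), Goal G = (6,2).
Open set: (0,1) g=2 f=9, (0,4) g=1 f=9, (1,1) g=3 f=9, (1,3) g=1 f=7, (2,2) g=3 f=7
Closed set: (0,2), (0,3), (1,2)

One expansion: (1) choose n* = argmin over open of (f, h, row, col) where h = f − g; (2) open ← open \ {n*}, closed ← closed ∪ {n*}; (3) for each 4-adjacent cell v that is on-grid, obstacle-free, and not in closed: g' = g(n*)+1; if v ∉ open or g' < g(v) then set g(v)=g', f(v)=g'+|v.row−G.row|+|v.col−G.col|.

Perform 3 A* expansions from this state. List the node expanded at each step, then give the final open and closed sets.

order=[(2,2) → (3,2) → (4,2)]; open=[(0,1) g=2 f=9, (0,4) g=1 f=9, (1,1) g=3 f=9, (1,3) g=1 f=7, (2,1) g=4 f=9, (2,3) g=4 f=9, (3,1) g=5 f=9, (3,3) g=5 f=9, (4,1) g=6 f=9, (4,3) g=6 f=9, (5,2) g=6 f=7]; closed=[(0,2), (0,3), (1,2), (2,2), (3,2), (4,2)]

step 1: expand (2,2) (f=7, h=4) → closed; open now [(0,1) g=2 f=9, (0,4) g=1 f=9, (1,1) g=3 f=9, (1,3) g=1 f=7, (2,1) g=4 f=9, (2,3) g=4 f=9, (3,2) g=4 f=7]
step 2: expand (3,2) (f=7, h=3) → closed; open now [(0,1) g=2 f=9, (0,4) g=1 f=9, (1,1) g=3 f=9, (1,3) g=1 f=7, (2,1) g=4 f=9, (2,3) g=4 f=9, (3,1) g=5 f=9, (3,3) g=5 f=9, (4,2) g=5 f=7]
step 3: expand (4,2) (f=7, h=2) → closed; open now [(0,1) g=2 f=9, (0,4) g=1 f=9, (1,1) g=3 f=9, (1,3) g=1 f=7, (2,1) g=4 f=9, (2,3) g=4 f=9, (3,1) g=5 f=9, (3,3) g=5 f=9, (4,1) g=6 f=9, (4,3) g=6 f=9, (5,2) g=6 f=7]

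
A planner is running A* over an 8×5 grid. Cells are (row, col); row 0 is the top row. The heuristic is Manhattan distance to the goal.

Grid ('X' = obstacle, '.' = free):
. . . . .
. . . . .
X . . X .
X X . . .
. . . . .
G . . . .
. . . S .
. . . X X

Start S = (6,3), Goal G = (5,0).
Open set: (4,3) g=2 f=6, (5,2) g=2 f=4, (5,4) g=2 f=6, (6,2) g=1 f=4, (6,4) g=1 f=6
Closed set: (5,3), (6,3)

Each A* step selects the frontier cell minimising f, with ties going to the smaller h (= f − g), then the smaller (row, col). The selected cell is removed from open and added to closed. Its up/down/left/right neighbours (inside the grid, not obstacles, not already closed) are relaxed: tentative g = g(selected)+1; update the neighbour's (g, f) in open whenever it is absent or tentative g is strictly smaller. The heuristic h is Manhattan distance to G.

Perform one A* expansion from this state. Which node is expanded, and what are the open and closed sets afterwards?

expanded=(5,2); open=[(4,2) g=3 f=6, (4,3) g=2 f=6, (5,1) g=3 f=4, (5,4) g=2 f=6, (6,2) g=1 f=4, (6,4) g=1 f=6]; closed=[(5,2), (5,3), (6,3)]

step 1: expand (5,2) (f=4, h=2) → closed; open now [(4,2) g=3 f=6, (4,3) g=2 f=6, (5,1) g=3 f=4, (5,4) g=2 f=6, (6,2) g=1 f=4, (6,4) g=1 f=6]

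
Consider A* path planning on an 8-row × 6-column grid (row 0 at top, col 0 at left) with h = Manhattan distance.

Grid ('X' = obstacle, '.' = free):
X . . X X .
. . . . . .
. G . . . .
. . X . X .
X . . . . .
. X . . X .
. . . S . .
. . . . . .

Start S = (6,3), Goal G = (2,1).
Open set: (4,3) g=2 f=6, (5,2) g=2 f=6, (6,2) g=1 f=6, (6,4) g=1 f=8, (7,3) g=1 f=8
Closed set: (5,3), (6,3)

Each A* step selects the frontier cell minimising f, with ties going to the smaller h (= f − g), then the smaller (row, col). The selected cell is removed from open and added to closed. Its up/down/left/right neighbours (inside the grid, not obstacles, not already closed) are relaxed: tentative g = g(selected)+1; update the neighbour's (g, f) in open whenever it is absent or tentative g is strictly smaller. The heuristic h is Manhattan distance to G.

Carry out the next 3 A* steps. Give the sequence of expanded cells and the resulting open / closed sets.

step 1: expand (4,3) (f=6, h=4) → closed; open now [(3,3) g=3 f=6, (4,2) g=3 f=6, (4,4) g=3 f=8, (5,2) g=2 f=6, (6,2) g=1 f=6, (6,4) g=1 f=8, (7,3) g=1 f=8]
step 2: expand (3,3) (f=6, h=3) → closed; open now [(2,3) g=4 f=6, (4,2) g=3 f=6, (4,4) g=3 f=8, (5,2) g=2 f=6, (6,2) g=1 f=6, (6,4) g=1 f=8, (7,3) g=1 f=8]
step 3: expand (2,3) (f=6, h=2) → closed; open now [(1,3) g=5 f=8, (2,2) g=5 f=6, (2,4) g=5 f=8, (4,2) g=3 f=6, (4,4) g=3 f=8, (5,2) g=2 f=6, (6,2) g=1 f=6, (6,4) g=1 f=8, (7,3) g=1 f=8]

order=[(4,3) → (3,3) → (2,3)]; open=[(1,3) g=5 f=8, (2,2) g=5 f=6, (2,4) g=5 f=8, (4,2) g=3 f=6, (4,4) g=3 f=8, (5,2) g=2 f=6, (6,2) g=1 f=6, (6,4) g=1 f=8, (7,3) g=1 f=8]; closed=[(2,3), (3,3), (4,3), (5,3), (6,3)]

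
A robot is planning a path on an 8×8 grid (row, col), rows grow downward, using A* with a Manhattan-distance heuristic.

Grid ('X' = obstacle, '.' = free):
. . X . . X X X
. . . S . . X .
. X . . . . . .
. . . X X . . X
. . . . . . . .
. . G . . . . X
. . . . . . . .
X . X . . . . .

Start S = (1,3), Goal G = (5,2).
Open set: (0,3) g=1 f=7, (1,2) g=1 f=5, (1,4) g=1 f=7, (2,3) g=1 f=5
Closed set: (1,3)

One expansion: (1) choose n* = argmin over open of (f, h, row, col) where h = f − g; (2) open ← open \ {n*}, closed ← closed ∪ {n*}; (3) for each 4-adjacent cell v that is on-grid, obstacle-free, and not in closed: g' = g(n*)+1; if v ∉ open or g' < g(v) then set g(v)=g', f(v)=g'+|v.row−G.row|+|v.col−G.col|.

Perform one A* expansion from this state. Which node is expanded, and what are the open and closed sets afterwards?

step 1: expand (1,2) (f=5, h=4) → closed; open now [(0,3) g=1 f=7, (1,1) g=2 f=7, (1,4) g=1 f=7, (2,2) g=2 f=5, (2,3) g=1 f=5]

expanded=(1,2); open=[(0,3) g=1 f=7, (1,1) g=2 f=7, (1,4) g=1 f=7, (2,2) g=2 f=5, (2,3) g=1 f=5]; closed=[(1,2), (1,3)]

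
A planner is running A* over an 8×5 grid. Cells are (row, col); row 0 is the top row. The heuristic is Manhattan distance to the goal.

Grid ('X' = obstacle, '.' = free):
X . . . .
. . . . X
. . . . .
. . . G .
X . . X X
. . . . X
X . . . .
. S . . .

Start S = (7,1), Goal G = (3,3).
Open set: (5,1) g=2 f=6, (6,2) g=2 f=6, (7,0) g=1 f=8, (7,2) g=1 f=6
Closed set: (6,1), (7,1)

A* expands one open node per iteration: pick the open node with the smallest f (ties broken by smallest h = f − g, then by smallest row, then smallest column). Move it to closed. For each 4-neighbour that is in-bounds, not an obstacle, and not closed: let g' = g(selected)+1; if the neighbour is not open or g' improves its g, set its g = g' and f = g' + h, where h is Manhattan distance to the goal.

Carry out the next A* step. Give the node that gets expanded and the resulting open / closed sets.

expanded=(5,1); open=[(4,1) g=3 f=6, (5,0) g=3 f=8, (5,2) g=3 f=6, (6,2) g=2 f=6, (7,0) g=1 f=8, (7,2) g=1 f=6]; closed=[(5,1), (6,1), (7,1)]

step 1: expand (5,1) (f=6, h=4) → closed; open now [(4,1) g=3 f=6, (5,0) g=3 f=8, (5,2) g=3 f=6, (6,2) g=2 f=6, (7,0) g=1 f=8, (7,2) g=1 f=6]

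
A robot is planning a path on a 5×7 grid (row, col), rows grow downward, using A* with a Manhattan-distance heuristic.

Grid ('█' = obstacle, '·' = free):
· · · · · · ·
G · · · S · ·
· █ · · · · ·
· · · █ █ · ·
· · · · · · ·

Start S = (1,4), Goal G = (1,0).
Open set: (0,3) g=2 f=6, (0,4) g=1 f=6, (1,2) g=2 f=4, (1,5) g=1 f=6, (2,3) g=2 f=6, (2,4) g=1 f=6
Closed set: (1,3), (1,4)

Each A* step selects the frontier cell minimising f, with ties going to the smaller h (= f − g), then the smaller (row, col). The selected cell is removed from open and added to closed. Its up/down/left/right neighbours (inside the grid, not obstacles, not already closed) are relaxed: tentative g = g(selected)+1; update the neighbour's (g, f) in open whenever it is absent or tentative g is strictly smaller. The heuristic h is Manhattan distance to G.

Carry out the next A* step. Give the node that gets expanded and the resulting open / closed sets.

expanded=(1,2); open=[(0,2) g=3 f=6, (0,3) g=2 f=6, (0,4) g=1 f=6, (1,1) g=3 f=4, (1,5) g=1 f=6, (2,2) g=3 f=6, (2,3) g=2 f=6, (2,4) g=1 f=6]; closed=[(1,2), (1,3), (1,4)]

step 1: expand (1,2) (f=4, h=2) → closed; open now [(0,2) g=3 f=6, (0,3) g=2 f=6, (0,4) g=1 f=6, (1,1) g=3 f=4, (1,5) g=1 f=6, (2,2) g=3 f=6, (2,3) g=2 f=6, (2,4) g=1 f=6]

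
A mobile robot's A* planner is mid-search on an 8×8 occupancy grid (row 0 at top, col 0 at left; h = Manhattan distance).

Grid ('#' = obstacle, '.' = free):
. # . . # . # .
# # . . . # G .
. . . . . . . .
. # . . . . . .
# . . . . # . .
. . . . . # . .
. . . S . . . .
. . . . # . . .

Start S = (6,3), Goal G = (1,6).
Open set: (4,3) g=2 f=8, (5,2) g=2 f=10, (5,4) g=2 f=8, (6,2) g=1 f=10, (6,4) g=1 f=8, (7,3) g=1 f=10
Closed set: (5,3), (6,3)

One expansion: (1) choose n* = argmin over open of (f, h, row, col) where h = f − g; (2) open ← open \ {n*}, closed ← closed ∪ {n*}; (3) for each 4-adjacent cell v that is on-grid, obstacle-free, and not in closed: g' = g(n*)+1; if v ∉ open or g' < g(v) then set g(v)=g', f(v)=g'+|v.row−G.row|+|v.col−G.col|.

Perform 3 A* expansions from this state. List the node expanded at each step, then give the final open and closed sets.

order=[(4,3) → (3,3) → (2,3)]; open=[(1,3) g=5 f=8, (2,2) g=5 f=10, (2,4) g=5 f=8, (3,2) g=4 f=10, (3,4) g=4 f=8, (4,2) g=3 f=10, (4,4) g=3 f=8, (5,2) g=2 f=10, (5,4) g=2 f=8, (6,2) g=1 f=10, (6,4) g=1 f=8, (7,3) g=1 f=10]; closed=[(2,3), (3,3), (4,3), (5,3), (6,3)]

step 1: expand (4,3) (f=8, h=6) → closed; open now [(3,3) g=3 f=8, (4,2) g=3 f=10, (4,4) g=3 f=8, (5,2) g=2 f=10, (5,4) g=2 f=8, (6,2) g=1 f=10, (6,4) g=1 f=8, (7,3) g=1 f=10]
step 2: expand (3,3) (f=8, h=5) → closed; open now [(2,3) g=4 f=8, (3,2) g=4 f=10, (3,4) g=4 f=8, (4,2) g=3 f=10, (4,4) g=3 f=8, (5,2) g=2 f=10, (5,4) g=2 f=8, (6,2) g=1 f=10, (6,4) g=1 f=8, (7,3) g=1 f=10]
step 3: expand (2,3) (f=8, h=4) → closed; open now [(1,3) g=5 f=8, (2,2) g=5 f=10, (2,4) g=5 f=8, (3,2) g=4 f=10, (3,4) g=4 f=8, (4,2) g=3 f=10, (4,4) g=3 f=8, (5,2) g=2 f=10, (5,4) g=2 f=8, (6,2) g=1 f=10, (6,4) g=1 f=8, (7,3) g=1 f=10]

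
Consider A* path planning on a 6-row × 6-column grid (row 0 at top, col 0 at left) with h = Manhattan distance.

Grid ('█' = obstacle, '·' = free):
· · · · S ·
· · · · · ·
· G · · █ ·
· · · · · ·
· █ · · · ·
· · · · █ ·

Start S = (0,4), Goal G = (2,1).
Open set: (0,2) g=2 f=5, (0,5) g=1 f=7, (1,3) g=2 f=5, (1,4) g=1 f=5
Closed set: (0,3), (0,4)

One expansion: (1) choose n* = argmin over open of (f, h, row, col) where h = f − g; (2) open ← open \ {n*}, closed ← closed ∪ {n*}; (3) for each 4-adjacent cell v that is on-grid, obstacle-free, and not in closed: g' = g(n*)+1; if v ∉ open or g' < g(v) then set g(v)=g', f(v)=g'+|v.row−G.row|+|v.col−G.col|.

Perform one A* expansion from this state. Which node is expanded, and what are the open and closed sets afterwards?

expanded=(0,2); open=[(0,1) g=3 f=5, (0,5) g=1 f=7, (1,2) g=3 f=5, (1,3) g=2 f=5, (1,4) g=1 f=5]; closed=[(0,2), (0,3), (0,4)]

step 1: expand (0,2) (f=5, h=3) → closed; open now [(0,1) g=3 f=5, (0,5) g=1 f=7, (1,2) g=3 f=5, (1,3) g=2 f=5, (1,4) g=1 f=5]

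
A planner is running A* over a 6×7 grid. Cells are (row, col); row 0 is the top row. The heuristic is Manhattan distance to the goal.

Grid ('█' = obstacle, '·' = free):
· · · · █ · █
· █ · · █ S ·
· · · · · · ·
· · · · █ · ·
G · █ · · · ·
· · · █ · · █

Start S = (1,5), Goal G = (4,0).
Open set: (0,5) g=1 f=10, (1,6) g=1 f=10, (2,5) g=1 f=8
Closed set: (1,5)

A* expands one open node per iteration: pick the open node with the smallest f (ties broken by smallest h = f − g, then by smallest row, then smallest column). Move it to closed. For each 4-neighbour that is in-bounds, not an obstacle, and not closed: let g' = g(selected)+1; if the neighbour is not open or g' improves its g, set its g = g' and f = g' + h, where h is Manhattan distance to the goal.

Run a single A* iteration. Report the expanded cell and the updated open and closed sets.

step 1: expand (2,5) (f=8, h=7) → closed; open now [(0,5) g=1 f=10, (1,6) g=1 f=10, (2,4) g=2 f=8, (2,6) g=2 f=10, (3,5) g=2 f=8]

expanded=(2,5); open=[(0,5) g=1 f=10, (1,6) g=1 f=10, (2,4) g=2 f=8, (2,6) g=2 f=10, (3,5) g=2 f=8]; closed=[(1,5), (2,5)]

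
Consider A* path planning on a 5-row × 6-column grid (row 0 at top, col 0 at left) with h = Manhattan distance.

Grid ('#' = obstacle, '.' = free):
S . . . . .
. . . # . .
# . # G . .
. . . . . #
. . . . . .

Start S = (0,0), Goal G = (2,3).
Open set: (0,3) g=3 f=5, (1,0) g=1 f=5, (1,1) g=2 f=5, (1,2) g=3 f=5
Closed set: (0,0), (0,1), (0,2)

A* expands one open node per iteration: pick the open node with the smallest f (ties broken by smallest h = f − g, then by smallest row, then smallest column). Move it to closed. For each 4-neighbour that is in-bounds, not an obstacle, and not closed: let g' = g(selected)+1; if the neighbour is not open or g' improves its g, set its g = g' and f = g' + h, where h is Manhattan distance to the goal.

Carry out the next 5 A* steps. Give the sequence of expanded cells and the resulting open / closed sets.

step 1: expand (0,3) (f=5, h=2) → closed; open now [(0,4) g=4 f=7, (1,0) g=1 f=5, (1,1) g=2 f=5, (1,2) g=3 f=5]
step 2: expand (1,2) (f=5, h=2) → closed; open now [(0,4) g=4 f=7, (1,0) g=1 f=5, (1,1) g=2 f=5]
step 3: expand (1,1) (f=5, h=3) → closed; open now [(0,4) g=4 f=7, (1,0) g=1 f=5, (2,1) g=3 f=5]
step 4: expand (2,1) (f=5, h=2) → closed; open now [(0,4) g=4 f=7, (1,0) g=1 f=5, (3,1) g=4 f=7]
step 5: expand (1,0) (f=5, h=4) → closed; open now [(0,4) g=4 f=7, (3,1) g=4 f=7]

order=[(0,3) → (1,2) → (1,1) → (2,1) → (1,0)]; open=[(0,4) g=4 f=7, (3,1) g=4 f=7]; closed=[(0,0), (0,1), (0,2), (0,3), (1,0), (1,1), (1,2), (2,1)]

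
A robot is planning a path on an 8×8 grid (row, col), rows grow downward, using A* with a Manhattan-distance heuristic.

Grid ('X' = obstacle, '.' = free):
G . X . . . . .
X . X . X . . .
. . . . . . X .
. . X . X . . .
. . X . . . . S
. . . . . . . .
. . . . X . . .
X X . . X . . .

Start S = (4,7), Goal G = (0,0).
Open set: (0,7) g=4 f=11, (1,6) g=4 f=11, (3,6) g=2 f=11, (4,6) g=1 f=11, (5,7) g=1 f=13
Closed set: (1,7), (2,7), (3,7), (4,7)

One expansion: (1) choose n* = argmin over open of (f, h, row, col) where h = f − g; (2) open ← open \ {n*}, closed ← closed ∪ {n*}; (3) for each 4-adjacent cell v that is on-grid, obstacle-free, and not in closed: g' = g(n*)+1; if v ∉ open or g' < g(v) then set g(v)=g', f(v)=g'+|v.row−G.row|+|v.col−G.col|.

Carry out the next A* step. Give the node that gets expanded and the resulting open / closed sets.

expanded=(0,7); open=[(0,6) g=5 f=11, (1,6) g=4 f=11, (3,6) g=2 f=11, (4,6) g=1 f=11, (5,7) g=1 f=13]; closed=[(0,7), (1,7), (2,7), (3,7), (4,7)]

step 1: expand (0,7) (f=11, h=7) → closed; open now [(0,6) g=5 f=11, (1,6) g=4 f=11, (3,6) g=2 f=11, (4,6) g=1 f=11, (5,7) g=1 f=13]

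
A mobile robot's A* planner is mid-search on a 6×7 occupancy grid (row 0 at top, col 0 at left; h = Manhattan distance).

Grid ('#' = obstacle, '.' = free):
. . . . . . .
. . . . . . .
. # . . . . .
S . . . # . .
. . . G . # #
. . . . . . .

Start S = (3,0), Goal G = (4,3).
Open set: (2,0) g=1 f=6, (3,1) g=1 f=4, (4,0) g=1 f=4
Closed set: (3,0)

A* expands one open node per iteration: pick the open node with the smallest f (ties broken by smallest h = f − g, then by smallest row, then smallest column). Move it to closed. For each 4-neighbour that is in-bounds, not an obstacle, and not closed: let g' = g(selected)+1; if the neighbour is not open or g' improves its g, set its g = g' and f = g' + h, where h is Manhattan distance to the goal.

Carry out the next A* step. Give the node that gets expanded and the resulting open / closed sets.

expanded=(3,1); open=[(2,0) g=1 f=6, (3,2) g=2 f=4, (4,0) g=1 f=4, (4,1) g=2 f=4]; closed=[(3,0), (3,1)]

step 1: expand (3,1) (f=4, h=3) → closed; open now [(2,0) g=1 f=6, (3,2) g=2 f=4, (4,0) g=1 f=4, (4,1) g=2 f=4]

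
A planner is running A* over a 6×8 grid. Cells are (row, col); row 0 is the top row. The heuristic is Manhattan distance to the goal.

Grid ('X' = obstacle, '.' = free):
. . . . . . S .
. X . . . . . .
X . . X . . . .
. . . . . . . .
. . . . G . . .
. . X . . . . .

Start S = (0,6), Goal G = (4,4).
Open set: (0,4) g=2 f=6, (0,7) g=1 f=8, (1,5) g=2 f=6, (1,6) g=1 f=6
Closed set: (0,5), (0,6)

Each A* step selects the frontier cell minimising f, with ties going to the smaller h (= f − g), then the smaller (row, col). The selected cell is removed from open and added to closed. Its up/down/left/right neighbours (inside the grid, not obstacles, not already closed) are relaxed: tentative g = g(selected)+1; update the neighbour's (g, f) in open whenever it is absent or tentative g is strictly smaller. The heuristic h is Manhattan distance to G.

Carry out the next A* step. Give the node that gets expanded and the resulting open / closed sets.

step 1: expand (0,4) (f=6, h=4) → closed; open now [(0,3) g=3 f=8, (0,7) g=1 f=8, (1,4) g=3 f=6, (1,5) g=2 f=6, (1,6) g=1 f=6]

expanded=(0,4); open=[(0,3) g=3 f=8, (0,7) g=1 f=8, (1,4) g=3 f=6, (1,5) g=2 f=6, (1,6) g=1 f=6]; closed=[(0,4), (0,5), (0,6)]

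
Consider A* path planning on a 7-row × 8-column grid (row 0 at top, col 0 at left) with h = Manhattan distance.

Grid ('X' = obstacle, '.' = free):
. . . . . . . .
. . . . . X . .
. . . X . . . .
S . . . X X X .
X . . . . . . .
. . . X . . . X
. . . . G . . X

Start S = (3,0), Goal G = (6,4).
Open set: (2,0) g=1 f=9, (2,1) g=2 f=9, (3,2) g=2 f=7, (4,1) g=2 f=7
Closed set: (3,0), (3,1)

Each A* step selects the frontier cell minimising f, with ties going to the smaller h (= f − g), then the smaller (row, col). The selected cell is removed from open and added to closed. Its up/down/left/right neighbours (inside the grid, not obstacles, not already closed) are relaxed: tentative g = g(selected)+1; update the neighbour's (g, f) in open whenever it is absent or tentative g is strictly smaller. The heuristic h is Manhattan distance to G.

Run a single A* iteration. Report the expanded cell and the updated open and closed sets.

expanded=(3,2); open=[(2,0) g=1 f=9, (2,1) g=2 f=9, (2,2) g=3 f=9, (3,3) g=3 f=7, (4,1) g=2 f=7, (4,2) g=3 f=7]; closed=[(3,0), (3,1), (3,2)]

step 1: expand (3,2) (f=7, h=5) → closed; open now [(2,0) g=1 f=9, (2,1) g=2 f=9, (2,2) g=3 f=9, (3,3) g=3 f=7, (4,1) g=2 f=7, (4,2) g=3 f=7]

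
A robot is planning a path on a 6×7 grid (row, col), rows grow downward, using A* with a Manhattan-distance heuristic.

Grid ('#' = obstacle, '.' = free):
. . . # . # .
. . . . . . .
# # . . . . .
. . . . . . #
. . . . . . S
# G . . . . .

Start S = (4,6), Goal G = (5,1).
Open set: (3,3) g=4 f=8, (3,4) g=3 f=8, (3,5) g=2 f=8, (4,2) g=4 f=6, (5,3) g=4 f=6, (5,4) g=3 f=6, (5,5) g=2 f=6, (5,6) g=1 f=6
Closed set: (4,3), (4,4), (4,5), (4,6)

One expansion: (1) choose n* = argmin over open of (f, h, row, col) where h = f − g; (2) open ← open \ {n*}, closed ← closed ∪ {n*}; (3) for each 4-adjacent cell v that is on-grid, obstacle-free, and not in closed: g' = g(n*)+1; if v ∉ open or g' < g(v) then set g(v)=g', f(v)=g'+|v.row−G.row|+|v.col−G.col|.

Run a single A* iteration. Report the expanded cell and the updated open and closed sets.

expanded=(4,2); open=[(3,2) g=5 f=8, (3,3) g=4 f=8, (3,4) g=3 f=8, (3,5) g=2 f=8, (4,1) g=5 f=6, (5,2) g=5 f=6, (5,3) g=4 f=6, (5,4) g=3 f=6, (5,5) g=2 f=6, (5,6) g=1 f=6]; closed=[(4,2), (4,3), (4,4), (4,5), (4,6)]

step 1: expand (4,2) (f=6, h=2) → closed; open now [(3,2) g=5 f=8, (3,3) g=4 f=8, (3,4) g=3 f=8, (3,5) g=2 f=8, (4,1) g=5 f=6, (5,2) g=5 f=6, (5,3) g=4 f=6, (5,4) g=3 f=6, (5,5) g=2 f=6, (5,6) g=1 f=6]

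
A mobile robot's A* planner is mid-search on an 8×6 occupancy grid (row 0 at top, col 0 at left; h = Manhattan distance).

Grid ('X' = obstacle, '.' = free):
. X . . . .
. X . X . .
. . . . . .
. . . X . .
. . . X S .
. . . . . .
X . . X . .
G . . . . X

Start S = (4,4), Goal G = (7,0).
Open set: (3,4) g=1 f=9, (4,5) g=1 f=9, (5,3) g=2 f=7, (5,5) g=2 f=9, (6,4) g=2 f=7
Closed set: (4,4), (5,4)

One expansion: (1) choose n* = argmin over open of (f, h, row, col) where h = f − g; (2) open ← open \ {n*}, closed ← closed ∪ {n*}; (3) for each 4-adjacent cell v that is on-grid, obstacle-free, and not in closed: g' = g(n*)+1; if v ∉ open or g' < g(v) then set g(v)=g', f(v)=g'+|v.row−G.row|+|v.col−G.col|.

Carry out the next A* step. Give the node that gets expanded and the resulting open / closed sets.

step 1: expand (5,3) (f=7, h=5) → closed; open now [(3,4) g=1 f=9, (4,5) g=1 f=9, (5,2) g=3 f=7, (5,5) g=2 f=9, (6,4) g=2 f=7]

expanded=(5,3); open=[(3,4) g=1 f=9, (4,5) g=1 f=9, (5,2) g=3 f=7, (5,5) g=2 f=9, (6,4) g=2 f=7]; closed=[(4,4), (5,3), (5,4)]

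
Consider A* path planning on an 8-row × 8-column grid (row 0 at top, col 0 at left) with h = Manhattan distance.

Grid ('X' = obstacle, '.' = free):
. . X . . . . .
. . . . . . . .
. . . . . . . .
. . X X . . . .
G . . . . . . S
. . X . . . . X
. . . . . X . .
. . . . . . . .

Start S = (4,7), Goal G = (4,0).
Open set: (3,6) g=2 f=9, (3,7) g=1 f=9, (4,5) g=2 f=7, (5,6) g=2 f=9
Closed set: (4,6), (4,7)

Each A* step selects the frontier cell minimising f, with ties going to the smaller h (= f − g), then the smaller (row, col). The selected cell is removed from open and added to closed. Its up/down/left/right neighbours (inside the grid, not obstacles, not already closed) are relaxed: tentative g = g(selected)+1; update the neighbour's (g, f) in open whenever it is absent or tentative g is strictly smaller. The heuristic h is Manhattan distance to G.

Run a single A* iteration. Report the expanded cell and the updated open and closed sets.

expanded=(4,5); open=[(3,5) g=3 f=9, (3,6) g=2 f=9, (3,7) g=1 f=9, (4,4) g=3 f=7, (5,5) g=3 f=9, (5,6) g=2 f=9]; closed=[(4,5), (4,6), (4,7)]

step 1: expand (4,5) (f=7, h=5) → closed; open now [(3,5) g=3 f=9, (3,6) g=2 f=9, (3,7) g=1 f=9, (4,4) g=3 f=7, (5,5) g=3 f=9, (5,6) g=2 f=9]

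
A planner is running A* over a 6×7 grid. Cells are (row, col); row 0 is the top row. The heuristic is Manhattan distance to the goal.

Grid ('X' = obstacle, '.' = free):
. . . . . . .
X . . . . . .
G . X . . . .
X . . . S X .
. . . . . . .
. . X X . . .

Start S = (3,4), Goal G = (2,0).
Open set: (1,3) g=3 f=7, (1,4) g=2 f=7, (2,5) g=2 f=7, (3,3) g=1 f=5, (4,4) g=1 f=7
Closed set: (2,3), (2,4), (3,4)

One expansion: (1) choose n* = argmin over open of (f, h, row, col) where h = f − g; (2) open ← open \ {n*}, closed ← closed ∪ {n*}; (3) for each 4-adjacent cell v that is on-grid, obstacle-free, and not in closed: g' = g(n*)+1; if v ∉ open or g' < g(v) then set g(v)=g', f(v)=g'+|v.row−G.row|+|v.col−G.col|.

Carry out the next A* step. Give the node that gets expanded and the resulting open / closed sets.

step 1: expand (3,3) (f=5, h=4) → closed; open now [(1,3) g=3 f=7, (1,4) g=2 f=7, (2,5) g=2 f=7, (3,2) g=2 f=5, (4,3) g=2 f=7, (4,4) g=1 f=7]

expanded=(3,3); open=[(1,3) g=3 f=7, (1,4) g=2 f=7, (2,5) g=2 f=7, (3,2) g=2 f=5, (4,3) g=2 f=7, (4,4) g=1 f=7]; closed=[(2,3), (2,4), (3,3), (3,4)]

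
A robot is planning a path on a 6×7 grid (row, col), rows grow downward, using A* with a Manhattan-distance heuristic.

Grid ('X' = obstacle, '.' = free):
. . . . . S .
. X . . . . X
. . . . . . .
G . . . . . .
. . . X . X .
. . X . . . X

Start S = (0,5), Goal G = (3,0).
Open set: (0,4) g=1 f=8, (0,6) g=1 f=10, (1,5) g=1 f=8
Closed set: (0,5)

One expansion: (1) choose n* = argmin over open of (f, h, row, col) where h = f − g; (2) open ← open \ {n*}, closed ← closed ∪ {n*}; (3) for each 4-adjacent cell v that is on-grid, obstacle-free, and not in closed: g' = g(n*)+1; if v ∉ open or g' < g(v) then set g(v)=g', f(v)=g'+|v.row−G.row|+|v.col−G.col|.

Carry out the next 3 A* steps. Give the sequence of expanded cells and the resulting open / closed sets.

step 1: expand (0,4) (f=8, h=7) → closed; open now [(0,3) g=2 f=8, (0,6) g=1 f=10, (1,4) g=2 f=8, (1,5) g=1 f=8]
step 2: expand (0,3) (f=8, h=6) → closed; open now [(0,2) g=3 f=8, (0,6) g=1 f=10, (1,3) g=3 f=8, (1,4) g=2 f=8, (1,5) g=1 f=8]
step 3: expand (0,2) (f=8, h=5) → closed; open now [(0,1) g=4 f=8, (0,6) g=1 f=10, (1,2) g=4 f=8, (1,3) g=3 f=8, (1,4) g=2 f=8, (1,5) g=1 f=8]

order=[(0,4) → (0,3) → (0,2)]; open=[(0,1) g=4 f=8, (0,6) g=1 f=10, (1,2) g=4 f=8, (1,3) g=3 f=8, (1,4) g=2 f=8, (1,5) g=1 f=8]; closed=[(0,2), (0,3), (0,4), (0,5)]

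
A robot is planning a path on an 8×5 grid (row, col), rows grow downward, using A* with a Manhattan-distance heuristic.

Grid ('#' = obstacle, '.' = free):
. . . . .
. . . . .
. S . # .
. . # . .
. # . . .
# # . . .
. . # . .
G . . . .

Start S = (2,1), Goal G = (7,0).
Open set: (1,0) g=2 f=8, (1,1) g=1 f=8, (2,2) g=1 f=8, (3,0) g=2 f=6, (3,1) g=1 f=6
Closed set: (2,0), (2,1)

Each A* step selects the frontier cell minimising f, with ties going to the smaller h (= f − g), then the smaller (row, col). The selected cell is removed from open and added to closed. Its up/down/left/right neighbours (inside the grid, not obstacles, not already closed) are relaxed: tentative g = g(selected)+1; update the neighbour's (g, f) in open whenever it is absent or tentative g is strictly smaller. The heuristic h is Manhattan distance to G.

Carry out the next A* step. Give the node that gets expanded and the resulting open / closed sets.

step 1: expand (3,0) (f=6, h=4) → closed; open now [(1,0) g=2 f=8, (1,1) g=1 f=8, (2,2) g=1 f=8, (3,1) g=1 f=6, (4,0) g=3 f=6]

expanded=(3,0); open=[(1,0) g=2 f=8, (1,1) g=1 f=8, (2,2) g=1 f=8, (3,1) g=1 f=6, (4,0) g=3 f=6]; closed=[(2,0), (2,1), (3,0)]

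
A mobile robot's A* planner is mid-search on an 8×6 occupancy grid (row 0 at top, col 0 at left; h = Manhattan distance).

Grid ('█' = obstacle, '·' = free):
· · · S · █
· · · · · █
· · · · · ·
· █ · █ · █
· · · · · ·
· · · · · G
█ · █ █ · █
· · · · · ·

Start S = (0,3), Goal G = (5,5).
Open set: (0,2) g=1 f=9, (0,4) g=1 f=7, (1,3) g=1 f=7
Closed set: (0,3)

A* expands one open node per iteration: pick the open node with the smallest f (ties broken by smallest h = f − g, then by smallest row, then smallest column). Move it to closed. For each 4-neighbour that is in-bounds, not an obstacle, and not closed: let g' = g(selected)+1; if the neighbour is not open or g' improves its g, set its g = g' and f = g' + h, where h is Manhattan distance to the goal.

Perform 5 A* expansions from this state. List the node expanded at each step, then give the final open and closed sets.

step 1: expand (0,4) (f=7, h=6) → closed; open now [(0,2) g=1 f=9, (1,3) g=1 f=7, (1,4) g=2 f=7]
step 2: expand (1,4) (f=7, h=5) → closed; open now [(0,2) g=1 f=9, (1,3) g=1 f=7, (2,4) g=3 f=7]
step 3: expand (2,4) (f=7, h=4) → closed; open now [(0,2) g=1 f=9, (1,3) g=1 f=7, (2,3) g=4 f=9, (2,5) g=4 f=7, (3,4) g=4 f=7]
step 4: expand (2,5) (f=7, h=3) → closed; open now [(0,2) g=1 f=9, (1,3) g=1 f=7, (2,3) g=4 f=9, (3,4) g=4 f=7]
step 5: expand (3,4) (f=7, h=3) → closed; open now [(0,2) g=1 f=9, (1,3) g=1 f=7, (2,3) g=4 f=9, (4,4) g=5 f=7]

order=[(0,4) → (1,4) → (2,4) → (2,5) → (3,4)]; open=[(0,2) g=1 f=9, (1,3) g=1 f=7, (2,3) g=4 f=9, (4,4) g=5 f=7]; closed=[(0,3), (0,4), (1,4), (2,4), (2,5), (3,4)]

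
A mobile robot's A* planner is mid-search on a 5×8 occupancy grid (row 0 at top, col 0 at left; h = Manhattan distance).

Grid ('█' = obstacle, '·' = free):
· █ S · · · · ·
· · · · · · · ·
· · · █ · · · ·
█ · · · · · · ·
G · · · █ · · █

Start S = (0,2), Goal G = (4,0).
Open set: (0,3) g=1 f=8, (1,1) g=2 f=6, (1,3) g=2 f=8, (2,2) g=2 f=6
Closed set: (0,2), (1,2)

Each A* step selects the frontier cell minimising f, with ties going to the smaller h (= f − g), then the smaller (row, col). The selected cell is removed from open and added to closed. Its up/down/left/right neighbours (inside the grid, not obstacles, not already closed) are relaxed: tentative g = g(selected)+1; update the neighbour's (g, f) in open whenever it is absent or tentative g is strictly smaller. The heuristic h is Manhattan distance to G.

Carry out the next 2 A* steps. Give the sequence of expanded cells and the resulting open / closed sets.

step 1: expand (1,1) (f=6, h=4) → closed; open now [(0,3) g=1 f=8, (1,0) g=3 f=6, (1,3) g=2 f=8, (2,1) g=3 f=6, (2,2) g=2 f=6]
step 2: expand (1,0) (f=6, h=3) → closed; open now [(0,0) g=4 f=8, (0,3) g=1 f=8, (1,3) g=2 f=8, (2,0) g=4 f=6, (2,1) g=3 f=6, (2,2) g=2 f=6]

order=[(1,1) → (1,0)]; open=[(0,0) g=4 f=8, (0,3) g=1 f=8, (1,3) g=2 f=8, (2,0) g=4 f=6, (2,1) g=3 f=6, (2,2) g=2 f=6]; closed=[(0,2), (1,0), (1,1), (1,2)]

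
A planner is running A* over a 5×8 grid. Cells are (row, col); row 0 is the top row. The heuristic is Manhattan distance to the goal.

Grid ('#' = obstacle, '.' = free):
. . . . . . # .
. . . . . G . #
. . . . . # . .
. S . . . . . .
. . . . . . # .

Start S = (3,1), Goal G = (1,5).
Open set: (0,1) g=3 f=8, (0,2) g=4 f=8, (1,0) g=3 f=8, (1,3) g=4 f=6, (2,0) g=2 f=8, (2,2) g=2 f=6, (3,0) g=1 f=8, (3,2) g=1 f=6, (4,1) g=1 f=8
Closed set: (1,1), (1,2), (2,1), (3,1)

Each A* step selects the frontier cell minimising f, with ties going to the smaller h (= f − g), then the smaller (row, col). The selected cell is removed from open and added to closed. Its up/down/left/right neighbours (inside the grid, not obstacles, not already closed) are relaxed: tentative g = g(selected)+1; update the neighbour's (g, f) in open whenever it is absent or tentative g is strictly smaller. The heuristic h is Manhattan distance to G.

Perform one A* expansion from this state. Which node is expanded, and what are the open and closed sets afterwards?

step 1: expand (1,3) (f=6, h=2) → closed; open now [(0,1) g=3 f=8, (0,2) g=4 f=8, (0,3) g=5 f=8, (1,0) g=3 f=8, (1,4) g=5 f=6, (2,0) g=2 f=8, (2,2) g=2 f=6, (2,3) g=5 f=8, (3,0) g=1 f=8, (3,2) g=1 f=6, (4,1) g=1 f=8]

expanded=(1,3); open=[(0,1) g=3 f=8, (0,2) g=4 f=8, (0,3) g=5 f=8, (1,0) g=3 f=8, (1,4) g=5 f=6, (2,0) g=2 f=8, (2,2) g=2 f=6, (2,3) g=5 f=8, (3,0) g=1 f=8, (3,2) g=1 f=6, (4,1) g=1 f=8]; closed=[(1,1), (1,2), (1,3), (2,1), (3,1)]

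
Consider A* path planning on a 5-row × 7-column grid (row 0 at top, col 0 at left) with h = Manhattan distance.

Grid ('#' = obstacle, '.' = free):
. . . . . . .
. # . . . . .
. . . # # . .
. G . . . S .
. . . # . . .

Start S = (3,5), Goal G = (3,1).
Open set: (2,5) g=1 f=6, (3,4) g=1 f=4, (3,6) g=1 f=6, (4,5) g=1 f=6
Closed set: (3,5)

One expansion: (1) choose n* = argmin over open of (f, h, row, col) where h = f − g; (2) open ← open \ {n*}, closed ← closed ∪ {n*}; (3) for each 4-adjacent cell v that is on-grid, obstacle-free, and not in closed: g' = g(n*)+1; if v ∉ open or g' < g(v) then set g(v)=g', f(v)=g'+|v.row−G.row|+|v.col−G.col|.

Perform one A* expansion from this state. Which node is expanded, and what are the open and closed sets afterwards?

expanded=(3,4); open=[(2,5) g=1 f=6, (3,3) g=2 f=4, (3,6) g=1 f=6, (4,4) g=2 f=6, (4,5) g=1 f=6]; closed=[(3,4), (3,5)]

step 1: expand (3,4) (f=4, h=3) → closed; open now [(2,5) g=1 f=6, (3,3) g=2 f=4, (3,6) g=1 f=6, (4,4) g=2 f=6, (4,5) g=1 f=6]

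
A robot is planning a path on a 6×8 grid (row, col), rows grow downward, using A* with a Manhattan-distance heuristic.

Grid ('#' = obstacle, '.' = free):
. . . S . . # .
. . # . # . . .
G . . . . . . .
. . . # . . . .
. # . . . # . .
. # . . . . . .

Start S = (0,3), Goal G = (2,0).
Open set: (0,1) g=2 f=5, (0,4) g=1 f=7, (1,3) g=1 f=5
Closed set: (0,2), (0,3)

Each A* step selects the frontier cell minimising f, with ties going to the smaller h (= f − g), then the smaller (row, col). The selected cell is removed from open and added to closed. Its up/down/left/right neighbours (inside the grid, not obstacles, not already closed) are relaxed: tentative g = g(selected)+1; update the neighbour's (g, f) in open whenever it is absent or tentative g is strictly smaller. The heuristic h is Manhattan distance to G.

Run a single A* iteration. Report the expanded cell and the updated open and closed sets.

expanded=(0,1); open=[(0,0) g=3 f=5, (0,4) g=1 f=7, (1,1) g=3 f=5, (1,3) g=1 f=5]; closed=[(0,1), (0,2), (0,3)]

step 1: expand (0,1) (f=5, h=3) → closed; open now [(0,0) g=3 f=5, (0,4) g=1 f=7, (1,1) g=3 f=5, (1,3) g=1 f=5]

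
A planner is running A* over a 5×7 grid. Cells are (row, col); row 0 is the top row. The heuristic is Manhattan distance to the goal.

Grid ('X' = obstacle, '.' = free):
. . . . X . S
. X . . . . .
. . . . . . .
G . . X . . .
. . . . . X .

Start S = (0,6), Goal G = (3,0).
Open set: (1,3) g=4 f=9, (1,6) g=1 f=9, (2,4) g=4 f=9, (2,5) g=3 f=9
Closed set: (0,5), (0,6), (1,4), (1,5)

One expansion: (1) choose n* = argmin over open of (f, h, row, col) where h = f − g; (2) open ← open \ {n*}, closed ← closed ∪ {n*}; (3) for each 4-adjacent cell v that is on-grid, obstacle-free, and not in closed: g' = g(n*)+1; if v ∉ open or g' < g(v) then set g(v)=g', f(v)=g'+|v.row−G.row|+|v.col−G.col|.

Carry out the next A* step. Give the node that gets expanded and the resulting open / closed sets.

expanded=(1,3); open=[(0,3) g=5 f=11, (1,2) g=5 f=9, (1,6) g=1 f=9, (2,3) g=5 f=9, (2,4) g=4 f=9, (2,5) g=3 f=9]; closed=[(0,5), (0,6), (1,3), (1,4), (1,5)]

step 1: expand (1,3) (f=9, h=5) → closed; open now [(0,3) g=5 f=11, (1,2) g=5 f=9, (1,6) g=1 f=9, (2,3) g=5 f=9, (2,4) g=4 f=9, (2,5) g=3 f=9]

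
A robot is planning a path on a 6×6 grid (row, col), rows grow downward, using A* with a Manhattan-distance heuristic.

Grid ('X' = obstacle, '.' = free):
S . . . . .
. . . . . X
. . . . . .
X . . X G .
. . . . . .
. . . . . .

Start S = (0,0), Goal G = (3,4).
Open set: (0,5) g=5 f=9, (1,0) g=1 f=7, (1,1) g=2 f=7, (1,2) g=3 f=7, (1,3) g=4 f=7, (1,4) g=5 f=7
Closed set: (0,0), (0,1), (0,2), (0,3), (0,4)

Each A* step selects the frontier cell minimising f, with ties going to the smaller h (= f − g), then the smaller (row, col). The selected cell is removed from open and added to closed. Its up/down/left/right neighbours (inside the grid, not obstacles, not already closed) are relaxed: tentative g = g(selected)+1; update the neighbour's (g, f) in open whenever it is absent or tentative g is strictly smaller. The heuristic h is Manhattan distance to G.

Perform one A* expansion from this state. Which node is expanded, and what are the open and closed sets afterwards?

step 1: expand (1,4) (f=7, h=2) → closed; open now [(0,5) g=5 f=9, (1,0) g=1 f=7, (1,1) g=2 f=7, (1,2) g=3 f=7, (1,3) g=4 f=7, (2,4) g=6 f=7]

expanded=(1,4); open=[(0,5) g=5 f=9, (1,0) g=1 f=7, (1,1) g=2 f=7, (1,2) g=3 f=7, (1,3) g=4 f=7, (2,4) g=6 f=7]; closed=[(0,0), (0,1), (0,2), (0,3), (0,4), (1,4)]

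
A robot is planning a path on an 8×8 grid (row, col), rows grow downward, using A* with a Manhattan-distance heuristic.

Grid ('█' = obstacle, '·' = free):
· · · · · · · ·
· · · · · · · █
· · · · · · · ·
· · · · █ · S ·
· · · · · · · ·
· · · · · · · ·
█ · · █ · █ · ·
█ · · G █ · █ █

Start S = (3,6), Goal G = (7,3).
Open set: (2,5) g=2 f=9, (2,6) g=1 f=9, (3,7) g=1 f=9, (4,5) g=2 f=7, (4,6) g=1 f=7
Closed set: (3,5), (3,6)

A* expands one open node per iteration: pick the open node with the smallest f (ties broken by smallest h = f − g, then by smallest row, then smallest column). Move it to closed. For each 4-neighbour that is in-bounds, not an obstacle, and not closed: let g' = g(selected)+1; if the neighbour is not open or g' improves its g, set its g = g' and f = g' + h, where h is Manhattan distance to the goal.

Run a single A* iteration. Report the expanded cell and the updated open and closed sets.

step 1: expand (4,5) (f=7, h=5) → closed; open now [(2,5) g=2 f=9, (2,6) g=1 f=9, (3,7) g=1 f=9, (4,4) g=3 f=7, (4,6) g=1 f=7, (5,5) g=3 f=7]

expanded=(4,5); open=[(2,5) g=2 f=9, (2,6) g=1 f=9, (3,7) g=1 f=9, (4,4) g=3 f=7, (4,6) g=1 f=7, (5,5) g=3 f=7]; closed=[(3,5), (3,6), (4,5)]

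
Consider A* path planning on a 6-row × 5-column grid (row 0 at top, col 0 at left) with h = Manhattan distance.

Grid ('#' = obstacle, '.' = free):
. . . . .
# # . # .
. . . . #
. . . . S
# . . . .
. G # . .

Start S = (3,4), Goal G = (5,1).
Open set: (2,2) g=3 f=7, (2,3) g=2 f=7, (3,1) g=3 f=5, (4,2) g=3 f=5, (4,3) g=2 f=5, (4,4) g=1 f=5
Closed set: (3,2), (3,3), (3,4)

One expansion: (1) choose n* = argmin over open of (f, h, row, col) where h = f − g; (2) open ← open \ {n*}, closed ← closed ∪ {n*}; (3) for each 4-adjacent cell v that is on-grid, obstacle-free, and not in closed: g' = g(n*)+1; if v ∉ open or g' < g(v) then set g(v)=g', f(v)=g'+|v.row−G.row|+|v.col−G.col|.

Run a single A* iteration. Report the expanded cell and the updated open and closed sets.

expanded=(3,1); open=[(2,1) g=4 f=7, (2,2) g=3 f=7, (2,3) g=2 f=7, (3,0) g=4 f=7, (4,1) g=4 f=5, (4,2) g=3 f=5, (4,3) g=2 f=5, (4,4) g=1 f=5]; closed=[(3,1), (3,2), (3,3), (3,4)]

step 1: expand (3,1) (f=5, h=2) → closed; open now [(2,1) g=4 f=7, (2,2) g=3 f=7, (2,3) g=2 f=7, (3,0) g=4 f=7, (4,1) g=4 f=5, (4,2) g=3 f=5, (4,3) g=2 f=5, (4,4) g=1 f=5]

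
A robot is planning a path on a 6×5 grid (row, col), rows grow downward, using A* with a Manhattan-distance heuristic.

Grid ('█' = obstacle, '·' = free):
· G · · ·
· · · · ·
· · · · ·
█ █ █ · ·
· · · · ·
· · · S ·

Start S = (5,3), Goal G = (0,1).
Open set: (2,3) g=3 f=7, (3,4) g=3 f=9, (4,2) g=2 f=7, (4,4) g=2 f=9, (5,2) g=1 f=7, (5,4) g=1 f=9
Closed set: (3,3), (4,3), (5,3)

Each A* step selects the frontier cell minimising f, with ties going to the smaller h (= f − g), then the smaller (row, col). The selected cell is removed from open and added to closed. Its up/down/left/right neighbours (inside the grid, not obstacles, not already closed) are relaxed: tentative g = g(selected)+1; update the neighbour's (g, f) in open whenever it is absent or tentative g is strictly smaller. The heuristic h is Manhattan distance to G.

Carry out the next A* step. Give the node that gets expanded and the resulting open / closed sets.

step 1: expand (2,3) (f=7, h=4) → closed; open now [(1,3) g=4 f=7, (2,2) g=4 f=7, (2,4) g=4 f=9, (3,4) g=3 f=9, (4,2) g=2 f=7, (4,4) g=2 f=9, (5,2) g=1 f=7, (5,4) g=1 f=9]

expanded=(2,3); open=[(1,3) g=4 f=7, (2,2) g=4 f=7, (2,4) g=4 f=9, (3,4) g=3 f=9, (4,2) g=2 f=7, (4,4) g=2 f=9, (5,2) g=1 f=7, (5,4) g=1 f=9]; closed=[(2,3), (3,3), (4,3), (5,3)]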